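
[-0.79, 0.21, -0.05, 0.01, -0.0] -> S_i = -0.79*(-0.26)^i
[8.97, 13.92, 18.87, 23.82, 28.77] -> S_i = 8.97 + 4.95*i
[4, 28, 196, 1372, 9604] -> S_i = 4*7^i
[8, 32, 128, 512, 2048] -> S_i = 8*4^i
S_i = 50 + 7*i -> [50, 57, 64, 71, 78]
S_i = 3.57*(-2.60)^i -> [3.57, -9.28, 24.13, -62.75, 163.14]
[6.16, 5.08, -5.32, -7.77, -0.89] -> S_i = Random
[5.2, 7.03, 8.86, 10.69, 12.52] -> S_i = 5.20 + 1.83*i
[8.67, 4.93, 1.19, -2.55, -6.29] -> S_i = 8.67 + -3.74*i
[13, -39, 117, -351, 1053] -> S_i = 13*-3^i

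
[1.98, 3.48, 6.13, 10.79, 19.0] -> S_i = 1.98*1.76^i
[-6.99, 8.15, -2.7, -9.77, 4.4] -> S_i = Random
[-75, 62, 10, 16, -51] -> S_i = Random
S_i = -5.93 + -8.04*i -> [-5.93, -13.97, -22.01, -30.05, -38.09]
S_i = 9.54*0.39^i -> [9.54, 3.72, 1.45, 0.57, 0.22]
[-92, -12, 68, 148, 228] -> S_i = -92 + 80*i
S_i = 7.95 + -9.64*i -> [7.95, -1.69, -11.33, -20.97, -30.61]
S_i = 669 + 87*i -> [669, 756, 843, 930, 1017]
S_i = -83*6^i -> [-83, -498, -2988, -17928, -107568]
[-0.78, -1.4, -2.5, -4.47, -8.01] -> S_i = -0.78*1.79^i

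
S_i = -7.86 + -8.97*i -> [-7.86, -16.83, -25.8, -34.77, -43.74]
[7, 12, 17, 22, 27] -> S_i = 7 + 5*i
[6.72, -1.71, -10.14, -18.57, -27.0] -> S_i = 6.72 + -8.43*i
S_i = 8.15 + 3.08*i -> [8.15, 11.23, 14.31, 17.39, 20.47]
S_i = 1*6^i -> [1, 6, 36, 216, 1296]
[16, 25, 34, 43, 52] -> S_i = 16 + 9*i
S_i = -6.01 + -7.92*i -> [-6.01, -13.93, -21.85, -29.77, -37.69]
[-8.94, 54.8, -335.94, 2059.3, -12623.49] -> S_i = -8.94*(-6.13)^i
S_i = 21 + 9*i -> [21, 30, 39, 48, 57]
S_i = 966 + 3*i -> [966, 969, 972, 975, 978]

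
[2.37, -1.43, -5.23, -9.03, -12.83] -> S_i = 2.37 + -3.80*i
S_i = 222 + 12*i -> [222, 234, 246, 258, 270]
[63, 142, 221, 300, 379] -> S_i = 63 + 79*i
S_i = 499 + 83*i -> [499, 582, 665, 748, 831]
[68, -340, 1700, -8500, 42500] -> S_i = 68*-5^i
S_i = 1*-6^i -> [1, -6, 36, -216, 1296]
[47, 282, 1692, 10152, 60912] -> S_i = 47*6^i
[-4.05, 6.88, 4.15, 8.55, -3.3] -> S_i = Random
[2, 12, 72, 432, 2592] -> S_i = 2*6^i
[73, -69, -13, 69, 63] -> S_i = Random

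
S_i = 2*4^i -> [2, 8, 32, 128, 512]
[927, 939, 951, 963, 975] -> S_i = 927 + 12*i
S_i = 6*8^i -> [6, 48, 384, 3072, 24576]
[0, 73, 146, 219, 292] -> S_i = 0 + 73*i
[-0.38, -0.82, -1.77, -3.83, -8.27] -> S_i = -0.38*2.16^i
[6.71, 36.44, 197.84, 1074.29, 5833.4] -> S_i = 6.71*5.43^i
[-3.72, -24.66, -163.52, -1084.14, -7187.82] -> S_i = -3.72*6.63^i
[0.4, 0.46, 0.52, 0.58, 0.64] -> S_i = 0.40 + 0.06*i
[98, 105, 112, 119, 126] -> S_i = 98 + 7*i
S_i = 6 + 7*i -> [6, 13, 20, 27, 34]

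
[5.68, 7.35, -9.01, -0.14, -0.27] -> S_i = Random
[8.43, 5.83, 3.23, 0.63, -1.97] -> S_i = 8.43 + -2.60*i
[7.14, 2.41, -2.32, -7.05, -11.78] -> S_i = 7.14 + -4.73*i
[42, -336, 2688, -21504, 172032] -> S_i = 42*-8^i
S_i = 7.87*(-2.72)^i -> [7.87, -21.41, 58.23, -158.37, 430.77]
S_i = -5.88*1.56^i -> [-5.88, -9.17, -14.31, -22.32, -34.82]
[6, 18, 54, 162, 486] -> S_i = 6*3^i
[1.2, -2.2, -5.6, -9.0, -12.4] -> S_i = 1.20 + -3.40*i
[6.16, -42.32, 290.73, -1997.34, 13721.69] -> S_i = 6.16*(-6.87)^i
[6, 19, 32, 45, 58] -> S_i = 6 + 13*i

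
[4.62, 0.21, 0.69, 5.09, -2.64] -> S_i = Random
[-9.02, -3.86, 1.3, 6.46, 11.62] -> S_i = -9.02 + 5.16*i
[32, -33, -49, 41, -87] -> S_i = Random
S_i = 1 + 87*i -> [1, 88, 175, 262, 349]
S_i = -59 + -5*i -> [-59, -64, -69, -74, -79]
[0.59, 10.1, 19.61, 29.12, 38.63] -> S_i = 0.59 + 9.51*i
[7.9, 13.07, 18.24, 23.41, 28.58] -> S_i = 7.90 + 5.17*i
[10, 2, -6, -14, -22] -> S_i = 10 + -8*i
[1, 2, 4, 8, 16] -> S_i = 1*2^i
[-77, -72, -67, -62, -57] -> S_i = -77 + 5*i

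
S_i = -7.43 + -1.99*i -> [-7.43, -9.42, -11.41, -13.4, -15.39]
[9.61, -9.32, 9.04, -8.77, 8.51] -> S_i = 9.61*(-0.97)^i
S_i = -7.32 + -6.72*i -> [-7.32, -14.04, -20.76, -27.48, -34.2]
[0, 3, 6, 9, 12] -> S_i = 0 + 3*i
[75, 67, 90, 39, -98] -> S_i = Random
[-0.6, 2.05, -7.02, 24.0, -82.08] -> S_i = -0.60*(-3.42)^i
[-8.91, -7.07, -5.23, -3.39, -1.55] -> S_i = -8.91 + 1.84*i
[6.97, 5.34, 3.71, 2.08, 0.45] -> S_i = 6.97 + -1.63*i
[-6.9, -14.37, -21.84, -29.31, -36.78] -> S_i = -6.90 + -7.47*i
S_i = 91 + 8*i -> [91, 99, 107, 115, 123]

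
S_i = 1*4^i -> [1, 4, 16, 64, 256]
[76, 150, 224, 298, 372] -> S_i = 76 + 74*i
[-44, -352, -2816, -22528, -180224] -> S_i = -44*8^i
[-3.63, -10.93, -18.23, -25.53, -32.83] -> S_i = -3.63 + -7.30*i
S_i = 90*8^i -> [90, 720, 5760, 46080, 368640]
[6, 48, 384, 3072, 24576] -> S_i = 6*8^i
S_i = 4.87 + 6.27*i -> [4.87, 11.14, 17.41, 23.68, 29.95]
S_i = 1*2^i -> [1, 2, 4, 8, 16]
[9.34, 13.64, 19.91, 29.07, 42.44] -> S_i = 9.34*1.46^i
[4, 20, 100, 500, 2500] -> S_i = 4*5^i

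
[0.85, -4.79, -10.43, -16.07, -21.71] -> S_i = 0.85 + -5.64*i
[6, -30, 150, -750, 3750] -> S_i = 6*-5^i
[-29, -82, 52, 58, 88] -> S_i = Random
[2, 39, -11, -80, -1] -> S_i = Random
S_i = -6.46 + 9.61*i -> [-6.46, 3.15, 12.76, 22.37, 31.98]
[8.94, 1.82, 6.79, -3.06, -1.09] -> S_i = Random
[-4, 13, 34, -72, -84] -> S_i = Random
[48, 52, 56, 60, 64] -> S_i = 48 + 4*i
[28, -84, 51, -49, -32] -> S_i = Random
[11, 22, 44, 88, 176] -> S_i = 11*2^i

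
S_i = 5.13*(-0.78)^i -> [5.13, -4.0, 3.12, -2.43, 1.9]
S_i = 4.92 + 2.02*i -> [4.92, 6.94, 8.96, 10.98, 13.0]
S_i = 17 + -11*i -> [17, 6, -5, -16, -27]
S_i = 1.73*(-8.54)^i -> [1.73, -14.77, 126.17, -1077.51, 9201.9]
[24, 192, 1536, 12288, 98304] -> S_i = 24*8^i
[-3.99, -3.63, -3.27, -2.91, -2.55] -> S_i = -3.99 + 0.36*i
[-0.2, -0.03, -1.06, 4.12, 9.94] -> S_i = Random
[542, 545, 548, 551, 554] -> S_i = 542 + 3*i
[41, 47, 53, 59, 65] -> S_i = 41 + 6*i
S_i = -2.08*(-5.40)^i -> [-2.08, 11.23, -60.65, 327.53, -1768.64]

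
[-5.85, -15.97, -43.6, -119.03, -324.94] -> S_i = -5.85*2.73^i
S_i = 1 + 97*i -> [1, 98, 195, 292, 389]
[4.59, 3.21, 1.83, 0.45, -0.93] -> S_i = 4.59 + -1.38*i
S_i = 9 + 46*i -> [9, 55, 101, 147, 193]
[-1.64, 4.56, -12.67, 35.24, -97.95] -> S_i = -1.64*(-2.78)^i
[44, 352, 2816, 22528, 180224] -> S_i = 44*8^i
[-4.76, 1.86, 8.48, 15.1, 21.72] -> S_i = -4.76 + 6.62*i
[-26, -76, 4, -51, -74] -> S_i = Random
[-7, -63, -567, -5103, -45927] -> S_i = -7*9^i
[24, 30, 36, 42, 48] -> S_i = 24 + 6*i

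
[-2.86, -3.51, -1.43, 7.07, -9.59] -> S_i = Random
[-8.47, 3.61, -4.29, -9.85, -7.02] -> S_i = Random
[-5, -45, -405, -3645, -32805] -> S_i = -5*9^i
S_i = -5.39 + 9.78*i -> [-5.39, 4.39, 14.17, 23.95, 33.73]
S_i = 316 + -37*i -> [316, 279, 242, 205, 168]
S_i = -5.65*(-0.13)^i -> [-5.65, 0.73, -0.1, 0.01, -0.0]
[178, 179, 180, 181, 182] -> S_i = 178 + 1*i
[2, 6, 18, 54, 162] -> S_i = 2*3^i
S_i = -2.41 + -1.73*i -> [-2.41, -4.14, -5.87, -7.6, -9.33]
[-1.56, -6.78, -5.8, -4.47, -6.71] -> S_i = Random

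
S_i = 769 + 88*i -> [769, 857, 945, 1033, 1121]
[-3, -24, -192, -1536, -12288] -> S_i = -3*8^i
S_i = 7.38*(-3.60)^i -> [7.38, -26.57, 95.64, -344.32, 1239.56]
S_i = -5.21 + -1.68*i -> [-5.21, -6.89, -8.57, -10.25, -11.93]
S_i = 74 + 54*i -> [74, 128, 182, 236, 290]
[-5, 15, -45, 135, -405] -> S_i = -5*-3^i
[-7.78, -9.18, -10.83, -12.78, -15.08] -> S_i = -7.78*1.18^i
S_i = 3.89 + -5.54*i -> [3.89, -1.65, -7.19, -12.73, -18.27]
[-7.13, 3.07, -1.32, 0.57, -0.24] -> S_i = -7.13*(-0.43)^i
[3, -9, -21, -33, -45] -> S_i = 3 + -12*i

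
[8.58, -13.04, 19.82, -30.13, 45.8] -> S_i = 8.58*(-1.52)^i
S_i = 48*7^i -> [48, 336, 2352, 16464, 115248]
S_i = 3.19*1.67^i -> [3.19, 5.33, 8.9, 14.86, 24.81]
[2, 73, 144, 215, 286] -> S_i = 2 + 71*i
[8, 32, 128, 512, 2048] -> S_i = 8*4^i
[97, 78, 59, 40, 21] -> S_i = 97 + -19*i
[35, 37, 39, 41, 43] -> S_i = 35 + 2*i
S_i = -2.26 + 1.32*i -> [-2.26, -0.94, 0.38, 1.7, 3.02]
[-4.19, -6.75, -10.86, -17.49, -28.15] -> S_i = -4.19*1.61^i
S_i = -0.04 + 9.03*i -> [-0.04, 8.99, 18.02, 27.05, 36.08]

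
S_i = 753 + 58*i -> [753, 811, 869, 927, 985]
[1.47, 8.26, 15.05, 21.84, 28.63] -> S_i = 1.47 + 6.79*i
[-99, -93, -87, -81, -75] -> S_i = -99 + 6*i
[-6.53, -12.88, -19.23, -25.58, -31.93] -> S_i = -6.53 + -6.35*i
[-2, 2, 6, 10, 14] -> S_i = -2 + 4*i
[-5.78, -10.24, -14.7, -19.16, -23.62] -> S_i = -5.78 + -4.46*i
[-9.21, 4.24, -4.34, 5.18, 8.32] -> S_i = Random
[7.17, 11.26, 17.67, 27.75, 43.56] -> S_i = 7.17*1.57^i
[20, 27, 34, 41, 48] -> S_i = 20 + 7*i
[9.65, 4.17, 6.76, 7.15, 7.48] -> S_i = Random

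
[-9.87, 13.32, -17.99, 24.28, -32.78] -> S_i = -9.87*(-1.35)^i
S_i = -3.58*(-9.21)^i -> [-3.58, 32.97, -303.67, 2796.8, -25758.56]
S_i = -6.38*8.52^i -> [-6.38, -54.36, -463.13, -3945.84, -33618.56]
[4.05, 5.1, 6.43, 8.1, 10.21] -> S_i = 4.05*1.26^i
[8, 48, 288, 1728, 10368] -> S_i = 8*6^i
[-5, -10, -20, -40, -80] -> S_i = -5*2^i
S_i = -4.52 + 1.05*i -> [-4.52, -3.47, -2.42, -1.37, -0.32]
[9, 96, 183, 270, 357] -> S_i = 9 + 87*i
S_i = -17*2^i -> [-17, -34, -68, -136, -272]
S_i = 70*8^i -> [70, 560, 4480, 35840, 286720]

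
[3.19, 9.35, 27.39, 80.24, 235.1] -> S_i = 3.19*2.93^i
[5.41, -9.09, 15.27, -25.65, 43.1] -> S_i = 5.41*(-1.68)^i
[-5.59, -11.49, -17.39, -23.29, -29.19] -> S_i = -5.59 + -5.90*i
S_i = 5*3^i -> [5, 15, 45, 135, 405]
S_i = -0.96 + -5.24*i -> [-0.96, -6.2, -11.44, -16.68, -21.92]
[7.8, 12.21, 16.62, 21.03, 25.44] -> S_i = 7.80 + 4.41*i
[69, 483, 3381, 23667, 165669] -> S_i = 69*7^i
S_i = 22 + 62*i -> [22, 84, 146, 208, 270]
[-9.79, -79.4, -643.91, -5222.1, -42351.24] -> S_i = -9.79*8.11^i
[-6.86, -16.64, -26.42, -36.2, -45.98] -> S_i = -6.86 + -9.78*i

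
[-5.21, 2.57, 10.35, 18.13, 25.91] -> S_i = -5.21 + 7.78*i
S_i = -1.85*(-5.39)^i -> [-1.85, 9.97, -53.75, 289.69, -1561.45]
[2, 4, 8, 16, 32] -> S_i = 2*2^i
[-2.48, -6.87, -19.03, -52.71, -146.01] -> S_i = -2.48*2.77^i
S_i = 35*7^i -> [35, 245, 1715, 12005, 84035]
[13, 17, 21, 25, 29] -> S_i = 13 + 4*i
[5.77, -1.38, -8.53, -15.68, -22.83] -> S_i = 5.77 + -7.15*i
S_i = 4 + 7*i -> [4, 11, 18, 25, 32]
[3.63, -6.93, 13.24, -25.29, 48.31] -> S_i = 3.63*(-1.91)^i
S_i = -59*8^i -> [-59, -472, -3776, -30208, -241664]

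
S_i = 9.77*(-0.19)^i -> [9.77, -1.86, 0.35, -0.07, 0.01]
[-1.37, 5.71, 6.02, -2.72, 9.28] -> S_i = Random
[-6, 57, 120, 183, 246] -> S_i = -6 + 63*i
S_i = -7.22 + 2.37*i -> [-7.22, -4.85, -2.48, -0.11, 2.26]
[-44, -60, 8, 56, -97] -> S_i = Random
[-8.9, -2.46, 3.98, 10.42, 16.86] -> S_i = -8.90 + 6.44*i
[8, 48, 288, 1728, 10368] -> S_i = 8*6^i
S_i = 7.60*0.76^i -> [7.6, 5.78, 4.39, 3.34, 2.54]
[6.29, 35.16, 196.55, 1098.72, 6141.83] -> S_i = 6.29*5.59^i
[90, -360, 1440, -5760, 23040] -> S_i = 90*-4^i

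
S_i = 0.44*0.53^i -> [0.44, 0.23, 0.12, 0.07, 0.03]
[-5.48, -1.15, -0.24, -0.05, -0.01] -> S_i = -5.48*0.21^i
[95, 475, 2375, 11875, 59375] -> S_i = 95*5^i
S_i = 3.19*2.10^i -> [3.19, 6.7, 14.07, 29.54, 62.04]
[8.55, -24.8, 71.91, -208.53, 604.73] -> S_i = 8.55*(-2.90)^i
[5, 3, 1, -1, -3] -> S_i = 5 + -2*i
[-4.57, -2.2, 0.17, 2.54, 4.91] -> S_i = -4.57 + 2.37*i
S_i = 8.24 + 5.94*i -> [8.24, 14.18, 20.12, 26.06, 32.0]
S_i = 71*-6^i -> [71, -426, 2556, -15336, 92016]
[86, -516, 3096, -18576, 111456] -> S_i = 86*-6^i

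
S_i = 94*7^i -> [94, 658, 4606, 32242, 225694]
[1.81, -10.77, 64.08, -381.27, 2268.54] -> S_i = 1.81*(-5.95)^i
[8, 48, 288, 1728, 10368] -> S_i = 8*6^i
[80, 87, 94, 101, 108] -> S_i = 80 + 7*i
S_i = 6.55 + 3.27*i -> [6.55, 9.82, 13.09, 16.36, 19.63]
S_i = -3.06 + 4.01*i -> [-3.06, 0.95, 4.96, 8.97, 12.98]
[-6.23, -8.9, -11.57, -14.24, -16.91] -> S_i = -6.23 + -2.67*i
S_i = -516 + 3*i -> [-516, -513, -510, -507, -504]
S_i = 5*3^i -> [5, 15, 45, 135, 405]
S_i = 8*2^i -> [8, 16, 32, 64, 128]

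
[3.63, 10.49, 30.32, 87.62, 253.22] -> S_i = 3.63*2.89^i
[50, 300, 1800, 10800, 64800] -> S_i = 50*6^i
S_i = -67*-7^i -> [-67, 469, -3283, 22981, -160867]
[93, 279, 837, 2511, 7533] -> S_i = 93*3^i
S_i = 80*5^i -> [80, 400, 2000, 10000, 50000]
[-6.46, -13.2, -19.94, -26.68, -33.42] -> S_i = -6.46 + -6.74*i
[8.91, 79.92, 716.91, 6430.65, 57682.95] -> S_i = 8.91*8.97^i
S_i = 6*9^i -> [6, 54, 486, 4374, 39366]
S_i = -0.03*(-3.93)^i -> [-0.03, 0.12, -0.46, 1.82, -7.16]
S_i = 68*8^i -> [68, 544, 4352, 34816, 278528]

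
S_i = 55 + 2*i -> [55, 57, 59, 61, 63]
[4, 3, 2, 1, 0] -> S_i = 4 + -1*i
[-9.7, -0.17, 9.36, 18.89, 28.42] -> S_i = -9.70 + 9.53*i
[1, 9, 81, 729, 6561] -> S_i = 1*9^i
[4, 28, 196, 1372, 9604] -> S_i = 4*7^i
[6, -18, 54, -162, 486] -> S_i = 6*-3^i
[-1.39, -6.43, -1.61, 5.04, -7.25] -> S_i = Random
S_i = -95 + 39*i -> [-95, -56, -17, 22, 61]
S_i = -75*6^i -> [-75, -450, -2700, -16200, -97200]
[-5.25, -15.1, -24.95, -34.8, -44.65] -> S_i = -5.25 + -9.85*i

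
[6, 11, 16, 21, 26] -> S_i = 6 + 5*i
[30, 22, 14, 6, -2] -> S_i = 30 + -8*i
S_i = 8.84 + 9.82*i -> [8.84, 18.66, 28.48, 38.3, 48.12]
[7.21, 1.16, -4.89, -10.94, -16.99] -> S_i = 7.21 + -6.05*i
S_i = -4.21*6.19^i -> [-4.21, -26.06, -161.31, -998.51, -6180.8]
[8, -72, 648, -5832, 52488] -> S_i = 8*-9^i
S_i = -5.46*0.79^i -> [-5.46, -4.31, -3.41, -2.69, -2.13]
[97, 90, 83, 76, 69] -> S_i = 97 + -7*i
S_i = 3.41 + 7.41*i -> [3.41, 10.82, 18.23, 25.64, 33.05]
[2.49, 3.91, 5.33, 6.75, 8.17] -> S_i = 2.49 + 1.42*i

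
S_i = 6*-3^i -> [6, -18, 54, -162, 486]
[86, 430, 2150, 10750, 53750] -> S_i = 86*5^i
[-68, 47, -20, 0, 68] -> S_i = Random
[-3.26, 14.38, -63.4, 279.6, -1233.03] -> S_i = -3.26*(-4.41)^i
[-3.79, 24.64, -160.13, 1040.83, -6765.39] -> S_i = -3.79*(-6.50)^i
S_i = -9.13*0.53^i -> [-9.13, -4.84, -2.56, -1.36, -0.72]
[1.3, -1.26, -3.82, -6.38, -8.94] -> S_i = 1.30 + -2.56*i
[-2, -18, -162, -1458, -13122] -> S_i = -2*9^i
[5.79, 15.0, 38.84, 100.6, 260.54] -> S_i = 5.79*2.59^i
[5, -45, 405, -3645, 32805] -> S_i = 5*-9^i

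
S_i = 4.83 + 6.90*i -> [4.83, 11.73, 18.63, 25.53, 32.43]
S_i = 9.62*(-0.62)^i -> [9.62, -5.96, 3.7, -2.29, 1.42]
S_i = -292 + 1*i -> [-292, -291, -290, -289, -288]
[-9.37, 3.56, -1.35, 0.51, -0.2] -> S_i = -9.37*(-0.38)^i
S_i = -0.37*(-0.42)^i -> [-0.37, 0.16, -0.07, 0.03, -0.01]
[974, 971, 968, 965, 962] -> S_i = 974 + -3*i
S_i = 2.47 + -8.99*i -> [2.47, -6.52, -15.51, -24.5, -33.49]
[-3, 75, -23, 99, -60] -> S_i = Random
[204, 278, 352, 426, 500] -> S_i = 204 + 74*i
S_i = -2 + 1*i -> [-2, -1, 0, 1, 2]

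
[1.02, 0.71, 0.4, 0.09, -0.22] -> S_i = 1.02 + -0.31*i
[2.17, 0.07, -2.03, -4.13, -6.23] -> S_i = 2.17 + -2.10*i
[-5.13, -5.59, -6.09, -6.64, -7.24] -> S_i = -5.13*1.09^i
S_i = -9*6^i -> [-9, -54, -324, -1944, -11664]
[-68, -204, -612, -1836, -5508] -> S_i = -68*3^i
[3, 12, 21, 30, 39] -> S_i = 3 + 9*i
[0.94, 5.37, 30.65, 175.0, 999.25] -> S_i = 0.94*5.71^i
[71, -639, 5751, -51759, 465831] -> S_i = 71*-9^i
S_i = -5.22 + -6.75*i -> [-5.22, -11.97, -18.72, -25.47, -32.22]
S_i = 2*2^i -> [2, 4, 8, 16, 32]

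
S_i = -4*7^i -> [-4, -28, -196, -1372, -9604]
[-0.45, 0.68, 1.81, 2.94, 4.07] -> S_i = -0.45 + 1.13*i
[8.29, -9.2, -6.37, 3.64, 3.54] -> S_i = Random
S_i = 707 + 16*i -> [707, 723, 739, 755, 771]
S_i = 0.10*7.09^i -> [0.1, 0.71, 5.03, 35.64, 252.69]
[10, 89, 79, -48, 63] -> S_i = Random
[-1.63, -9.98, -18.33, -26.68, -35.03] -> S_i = -1.63 + -8.35*i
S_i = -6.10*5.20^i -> [-6.1, -31.72, -164.94, -857.71, -4460.09]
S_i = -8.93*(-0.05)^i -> [-8.93, 0.45, -0.02, 0.0, -0.0]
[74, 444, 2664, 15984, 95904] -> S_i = 74*6^i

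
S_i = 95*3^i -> [95, 285, 855, 2565, 7695]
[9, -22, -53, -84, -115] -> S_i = 9 + -31*i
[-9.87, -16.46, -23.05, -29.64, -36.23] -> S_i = -9.87 + -6.59*i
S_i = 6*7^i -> [6, 42, 294, 2058, 14406]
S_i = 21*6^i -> [21, 126, 756, 4536, 27216]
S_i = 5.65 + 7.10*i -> [5.65, 12.75, 19.85, 26.95, 34.05]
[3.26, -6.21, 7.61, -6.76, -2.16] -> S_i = Random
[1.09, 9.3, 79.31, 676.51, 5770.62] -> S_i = 1.09*8.53^i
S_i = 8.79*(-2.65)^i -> [8.79, -23.29, 61.73, -163.58, 433.48]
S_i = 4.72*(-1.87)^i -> [4.72, -8.83, 16.51, -30.87, 57.72]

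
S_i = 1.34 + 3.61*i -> [1.34, 4.95, 8.56, 12.17, 15.78]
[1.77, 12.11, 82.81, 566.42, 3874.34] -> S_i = 1.77*6.84^i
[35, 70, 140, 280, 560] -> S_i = 35*2^i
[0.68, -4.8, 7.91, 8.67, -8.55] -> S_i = Random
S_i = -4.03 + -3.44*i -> [-4.03, -7.47, -10.91, -14.35, -17.79]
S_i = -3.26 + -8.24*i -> [-3.26, -11.5, -19.74, -27.98, -36.22]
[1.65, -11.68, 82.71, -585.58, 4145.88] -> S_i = 1.65*(-7.08)^i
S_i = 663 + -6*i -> [663, 657, 651, 645, 639]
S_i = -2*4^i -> [-2, -8, -32, -128, -512]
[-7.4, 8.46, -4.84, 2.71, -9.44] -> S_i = Random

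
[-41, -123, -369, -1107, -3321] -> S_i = -41*3^i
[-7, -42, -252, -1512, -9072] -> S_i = -7*6^i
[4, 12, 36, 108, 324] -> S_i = 4*3^i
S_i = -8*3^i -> [-8, -24, -72, -216, -648]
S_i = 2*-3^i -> [2, -6, 18, -54, 162]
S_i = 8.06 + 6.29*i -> [8.06, 14.35, 20.64, 26.93, 33.22]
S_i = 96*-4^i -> [96, -384, 1536, -6144, 24576]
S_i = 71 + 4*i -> [71, 75, 79, 83, 87]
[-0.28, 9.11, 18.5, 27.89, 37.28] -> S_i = -0.28 + 9.39*i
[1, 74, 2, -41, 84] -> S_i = Random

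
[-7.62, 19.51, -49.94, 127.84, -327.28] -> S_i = -7.62*(-2.56)^i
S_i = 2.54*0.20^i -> [2.54, 0.51, 0.1, 0.02, 0.0]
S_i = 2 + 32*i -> [2, 34, 66, 98, 130]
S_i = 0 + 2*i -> [0, 2, 4, 6, 8]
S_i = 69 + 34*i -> [69, 103, 137, 171, 205]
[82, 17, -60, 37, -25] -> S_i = Random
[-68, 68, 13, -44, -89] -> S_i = Random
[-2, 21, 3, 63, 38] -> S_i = Random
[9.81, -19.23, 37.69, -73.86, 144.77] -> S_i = 9.81*(-1.96)^i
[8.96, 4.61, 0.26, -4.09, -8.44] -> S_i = 8.96 + -4.35*i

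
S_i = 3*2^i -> [3, 6, 12, 24, 48]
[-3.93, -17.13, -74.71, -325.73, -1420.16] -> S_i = -3.93*4.36^i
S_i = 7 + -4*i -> [7, 3, -1, -5, -9]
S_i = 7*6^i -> [7, 42, 252, 1512, 9072]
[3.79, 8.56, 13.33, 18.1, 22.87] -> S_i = 3.79 + 4.77*i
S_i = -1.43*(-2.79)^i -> [-1.43, 3.99, -11.13, 31.06, -86.65]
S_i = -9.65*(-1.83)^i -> [-9.65, 17.66, -32.32, 59.14, -108.23]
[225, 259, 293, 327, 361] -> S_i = 225 + 34*i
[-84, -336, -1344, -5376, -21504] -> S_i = -84*4^i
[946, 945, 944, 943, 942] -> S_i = 946 + -1*i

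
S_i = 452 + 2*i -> [452, 454, 456, 458, 460]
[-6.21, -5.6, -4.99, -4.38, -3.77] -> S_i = -6.21 + 0.61*i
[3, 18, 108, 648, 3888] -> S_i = 3*6^i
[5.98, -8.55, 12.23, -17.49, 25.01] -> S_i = 5.98*(-1.43)^i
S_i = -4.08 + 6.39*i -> [-4.08, 2.31, 8.7, 15.09, 21.48]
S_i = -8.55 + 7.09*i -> [-8.55, -1.46, 5.63, 12.72, 19.81]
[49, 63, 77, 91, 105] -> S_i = 49 + 14*i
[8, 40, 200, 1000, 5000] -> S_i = 8*5^i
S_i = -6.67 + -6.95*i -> [-6.67, -13.62, -20.57, -27.52, -34.47]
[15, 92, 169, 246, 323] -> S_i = 15 + 77*i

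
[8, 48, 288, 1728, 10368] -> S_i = 8*6^i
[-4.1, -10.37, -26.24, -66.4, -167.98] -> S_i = -4.10*2.53^i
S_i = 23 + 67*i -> [23, 90, 157, 224, 291]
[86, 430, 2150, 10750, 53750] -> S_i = 86*5^i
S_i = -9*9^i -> [-9, -81, -729, -6561, -59049]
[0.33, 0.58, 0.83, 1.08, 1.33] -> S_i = 0.33 + 0.25*i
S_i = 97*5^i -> [97, 485, 2425, 12125, 60625]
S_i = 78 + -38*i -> [78, 40, 2, -36, -74]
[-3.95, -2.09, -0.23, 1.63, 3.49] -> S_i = -3.95 + 1.86*i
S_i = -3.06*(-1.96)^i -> [-3.06, 6.0, -11.76, 23.04, -45.16]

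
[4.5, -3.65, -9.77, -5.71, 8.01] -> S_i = Random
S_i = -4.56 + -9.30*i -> [-4.56, -13.86, -23.16, -32.46, -41.76]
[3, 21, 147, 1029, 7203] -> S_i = 3*7^i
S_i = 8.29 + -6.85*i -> [8.29, 1.44, -5.41, -12.26, -19.11]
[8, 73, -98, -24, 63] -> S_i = Random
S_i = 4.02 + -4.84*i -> [4.02, -0.82, -5.66, -10.5, -15.34]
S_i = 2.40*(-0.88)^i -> [2.4, -2.11, 1.86, -1.64, 1.44]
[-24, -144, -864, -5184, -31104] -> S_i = -24*6^i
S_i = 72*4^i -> [72, 288, 1152, 4608, 18432]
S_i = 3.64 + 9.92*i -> [3.64, 13.56, 23.48, 33.4, 43.32]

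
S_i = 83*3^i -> [83, 249, 747, 2241, 6723]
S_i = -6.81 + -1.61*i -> [-6.81, -8.42, -10.03, -11.64, -13.25]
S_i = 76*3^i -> [76, 228, 684, 2052, 6156]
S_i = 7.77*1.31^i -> [7.77, 10.18, 13.33, 17.47, 22.88]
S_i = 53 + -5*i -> [53, 48, 43, 38, 33]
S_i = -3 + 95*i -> [-3, 92, 187, 282, 377]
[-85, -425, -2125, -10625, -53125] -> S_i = -85*5^i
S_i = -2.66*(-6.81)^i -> [-2.66, 18.11, -123.36, 840.08, -5720.98]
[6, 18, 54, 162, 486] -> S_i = 6*3^i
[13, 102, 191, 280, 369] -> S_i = 13 + 89*i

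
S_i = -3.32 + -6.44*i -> [-3.32, -9.76, -16.2, -22.64, -29.08]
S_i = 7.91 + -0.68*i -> [7.91, 7.23, 6.55, 5.87, 5.19]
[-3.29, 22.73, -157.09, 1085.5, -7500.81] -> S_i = -3.29*(-6.91)^i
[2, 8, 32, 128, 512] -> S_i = 2*4^i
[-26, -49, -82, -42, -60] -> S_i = Random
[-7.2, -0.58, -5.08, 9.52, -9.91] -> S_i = Random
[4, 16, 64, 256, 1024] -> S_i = 4*4^i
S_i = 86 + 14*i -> [86, 100, 114, 128, 142]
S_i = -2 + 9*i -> [-2, 7, 16, 25, 34]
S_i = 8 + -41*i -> [8, -33, -74, -115, -156]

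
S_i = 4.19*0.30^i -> [4.19, 1.26, 0.38, 0.11, 0.03]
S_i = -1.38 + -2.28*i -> [-1.38, -3.66, -5.94, -8.22, -10.5]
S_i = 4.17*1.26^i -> [4.17, 5.25, 6.62, 8.34, 10.51]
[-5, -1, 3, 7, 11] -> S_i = -5 + 4*i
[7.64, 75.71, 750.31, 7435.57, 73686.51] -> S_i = 7.64*9.91^i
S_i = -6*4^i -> [-6, -24, -96, -384, -1536]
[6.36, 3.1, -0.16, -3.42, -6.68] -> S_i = 6.36 + -3.26*i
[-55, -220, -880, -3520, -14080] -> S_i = -55*4^i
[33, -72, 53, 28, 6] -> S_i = Random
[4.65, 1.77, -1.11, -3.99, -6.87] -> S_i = 4.65 + -2.88*i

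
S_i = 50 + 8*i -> [50, 58, 66, 74, 82]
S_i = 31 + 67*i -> [31, 98, 165, 232, 299]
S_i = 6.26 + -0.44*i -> [6.26, 5.82, 5.38, 4.94, 4.5]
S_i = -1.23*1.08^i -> [-1.23, -1.33, -1.43, -1.55, -1.67]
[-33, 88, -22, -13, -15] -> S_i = Random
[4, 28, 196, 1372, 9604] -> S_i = 4*7^i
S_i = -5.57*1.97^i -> [-5.57, -10.97, -21.62, -42.58, -83.89]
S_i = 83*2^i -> [83, 166, 332, 664, 1328]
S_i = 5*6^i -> [5, 30, 180, 1080, 6480]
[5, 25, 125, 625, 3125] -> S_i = 5*5^i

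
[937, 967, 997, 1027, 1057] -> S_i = 937 + 30*i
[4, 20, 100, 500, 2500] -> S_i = 4*5^i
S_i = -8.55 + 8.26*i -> [-8.55, -0.29, 7.97, 16.23, 24.49]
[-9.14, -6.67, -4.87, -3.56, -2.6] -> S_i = -9.14*0.73^i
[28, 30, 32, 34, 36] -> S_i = 28 + 2*i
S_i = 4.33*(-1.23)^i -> [4.33, -5.33, 6.55, -8.06, 9.91]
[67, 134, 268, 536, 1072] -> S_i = 67*2^i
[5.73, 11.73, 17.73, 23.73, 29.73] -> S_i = 5.73 + 6.00*i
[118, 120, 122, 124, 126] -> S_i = 118 + 2*i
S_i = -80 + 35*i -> [-80, -45, -10, 25, 60]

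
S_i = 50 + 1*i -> [50, 51, 52, 53, 54]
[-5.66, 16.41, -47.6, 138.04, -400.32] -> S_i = -5.66*(-2.90)^i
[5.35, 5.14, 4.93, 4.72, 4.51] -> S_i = 5.35 + -0.21*i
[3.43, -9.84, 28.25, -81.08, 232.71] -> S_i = 3.43*(-2.87)^i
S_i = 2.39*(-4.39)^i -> [2.39, -10.49, 46.06, -202.2, 887.68]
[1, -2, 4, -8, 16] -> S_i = 1*-2^i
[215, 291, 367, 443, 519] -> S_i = 215 + 76*i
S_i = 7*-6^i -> [7, -42, 252, -1512, 9072]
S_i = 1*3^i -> [1, 3, 9, 27, 81]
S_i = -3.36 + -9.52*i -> [-3.36, -12.88, -22.4, -31.92, -41.44]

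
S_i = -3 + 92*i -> [-3, 89, 181, 273, 365]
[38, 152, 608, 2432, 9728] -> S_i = 38*4^i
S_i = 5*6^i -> [5, 30, 180, 1080, 6480]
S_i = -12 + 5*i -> [-12, -7, -2, 3, 8]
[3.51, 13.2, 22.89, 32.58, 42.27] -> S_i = 3.51 + 9.69*i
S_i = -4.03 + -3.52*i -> [-4.03, -7.55, -11.07, -14.59, -18.11]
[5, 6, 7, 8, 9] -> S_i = 5 + 1*i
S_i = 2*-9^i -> [2, -18, 162, -1458, 13122]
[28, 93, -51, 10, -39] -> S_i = Random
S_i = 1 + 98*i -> [1, 99, 197, 295, 393]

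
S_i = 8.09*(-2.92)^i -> [8.09, -23.62, 68.98, -201.42, 588.14]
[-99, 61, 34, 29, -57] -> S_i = Random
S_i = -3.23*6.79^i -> [-3.23, -21.93, -148.92, -1011.14, -6865.65]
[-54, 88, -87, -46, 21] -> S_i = Random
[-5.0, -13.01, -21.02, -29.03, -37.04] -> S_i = -5.00 + -8.01*i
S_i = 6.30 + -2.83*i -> [6.3, 3.47, 0.64, -2.19, -5.02]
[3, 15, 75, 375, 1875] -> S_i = 3*5^i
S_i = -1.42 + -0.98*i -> [-1.42, -2.4, -3.38, -4.36, -5.34]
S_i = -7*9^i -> [-7, -63, -567, -5103, -45927]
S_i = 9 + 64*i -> [9, 73, 137, 201, 265]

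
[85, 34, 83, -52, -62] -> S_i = Random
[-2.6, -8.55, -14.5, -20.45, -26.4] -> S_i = -2.60 + -5.95*i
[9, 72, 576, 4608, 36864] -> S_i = 9*8^i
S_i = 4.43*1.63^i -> [4.43, 7.22, 11.77, 19.19, 31.27]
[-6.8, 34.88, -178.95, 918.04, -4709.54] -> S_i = -6.80*(-5.13)^i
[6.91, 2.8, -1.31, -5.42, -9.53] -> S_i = 6.91 + -4.11*i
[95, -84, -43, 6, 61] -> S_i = Random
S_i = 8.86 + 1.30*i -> [8.86, 10.16, 11.46, 12.76, 14.06]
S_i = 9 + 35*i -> [9, 44, 79, 114, 149]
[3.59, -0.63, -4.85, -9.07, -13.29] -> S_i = 3.59 + -4.22*i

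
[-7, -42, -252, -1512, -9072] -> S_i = -7*6^i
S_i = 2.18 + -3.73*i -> [2.18, -1.55, -5.28, -9.01, -12.74]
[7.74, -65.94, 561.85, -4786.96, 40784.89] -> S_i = 7.74*(-8.52)^i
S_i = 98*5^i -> [98, 490, 2450, 12250, 61250]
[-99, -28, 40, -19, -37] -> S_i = Random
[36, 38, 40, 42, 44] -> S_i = 36 + 2*i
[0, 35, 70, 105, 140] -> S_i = 0 + 35*i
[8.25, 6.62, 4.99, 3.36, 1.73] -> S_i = 8.25 + -1.63*i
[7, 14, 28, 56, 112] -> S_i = 7*2^i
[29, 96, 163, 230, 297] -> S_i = 29 + 67*i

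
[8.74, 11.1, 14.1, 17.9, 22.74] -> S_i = 8.74*1.27^i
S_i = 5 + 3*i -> [5, 8, 11, 14, 17]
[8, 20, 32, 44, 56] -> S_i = 8 + 12*i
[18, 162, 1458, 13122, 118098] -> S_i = 18*9^i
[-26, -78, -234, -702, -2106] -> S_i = -26*3^i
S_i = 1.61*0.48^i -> [1.61, 0.77, 0.37, 0.18, 0.09]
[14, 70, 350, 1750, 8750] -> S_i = 14*5^i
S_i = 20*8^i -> [20, 160, 1280, 10240, 81920]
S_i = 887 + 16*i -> [887, 903, 919, 935, 951]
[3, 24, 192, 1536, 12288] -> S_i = 3*8^i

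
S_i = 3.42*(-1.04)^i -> [3.42, -3.56, 3.7, -3.85, 4.0]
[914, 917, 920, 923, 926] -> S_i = 914 + 3*i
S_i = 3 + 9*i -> [3, 12, 21, 30, 39]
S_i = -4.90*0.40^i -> [-4.9, -1.96, -0.78, -0.31, -0.13]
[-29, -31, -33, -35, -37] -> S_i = -29 + -2*i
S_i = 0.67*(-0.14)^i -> [0.67, -0.09, 0.01, -0.0, 0.0]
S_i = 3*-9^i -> [3, -27, 243, -2187, 19683]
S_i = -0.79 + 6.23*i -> [-0.79, 5.44, 11.67, 17.9, 24.13]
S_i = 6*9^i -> [6, 54, 486, 4374, 39366]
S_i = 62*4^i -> [62, 248, 992, 3968, 15872]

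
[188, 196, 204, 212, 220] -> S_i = 188 + 8*i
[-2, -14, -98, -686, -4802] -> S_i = -2*7^i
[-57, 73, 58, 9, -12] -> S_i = Random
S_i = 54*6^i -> [54, 324, 1944, 11664, 69984]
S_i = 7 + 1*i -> [7, 8, 9, 10, 11]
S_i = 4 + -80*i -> [4, -76, -156, -236, -316]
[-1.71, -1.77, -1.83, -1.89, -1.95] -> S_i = -1.71 + -0.06*i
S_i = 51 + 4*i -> [51, 55, 59, 63, 67]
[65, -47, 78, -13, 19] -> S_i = Random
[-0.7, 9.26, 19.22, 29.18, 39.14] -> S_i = -0.70 + 9.96*i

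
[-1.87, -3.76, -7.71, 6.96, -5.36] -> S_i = Random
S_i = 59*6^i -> [59, 354, 2124, 12744, 76464]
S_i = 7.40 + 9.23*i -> [7.4, 16.63, 25.86, 35.09, 44.32]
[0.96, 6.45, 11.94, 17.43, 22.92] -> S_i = 0.96 + 5.49*i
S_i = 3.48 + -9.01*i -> [3.48, -5.53, -14.54, -23.55, -32.56]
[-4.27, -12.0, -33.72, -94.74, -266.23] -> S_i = -4.27*2.81^i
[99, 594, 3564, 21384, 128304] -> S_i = 99*6^i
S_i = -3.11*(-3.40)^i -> [-3.11, 10.57, -35.95, 122.24, -415.6]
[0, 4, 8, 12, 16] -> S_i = 0 + 4*i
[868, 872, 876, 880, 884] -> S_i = 868 + 4*i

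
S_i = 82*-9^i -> [82, -738, 6642, -59778, 538002]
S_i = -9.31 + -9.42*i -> [-9.31, -18.73, -28.15, -37.57, -46.99]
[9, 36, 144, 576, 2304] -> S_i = 9*4^i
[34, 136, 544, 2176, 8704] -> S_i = 34*4^i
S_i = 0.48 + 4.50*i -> [0.48, 4.98, 9.48, 13.98, 18.48]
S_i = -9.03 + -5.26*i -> [-9.03, -14.29, -19.55, -24.81, -30.07]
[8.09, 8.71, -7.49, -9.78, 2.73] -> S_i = Random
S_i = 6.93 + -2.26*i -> [6.93, 4.67, 2.41, 0.15, -2.11]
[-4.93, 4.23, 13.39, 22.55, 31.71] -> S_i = -4.93 + 9.16*i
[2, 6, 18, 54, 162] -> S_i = 2*3^i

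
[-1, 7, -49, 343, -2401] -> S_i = -1*-7^i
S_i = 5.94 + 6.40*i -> [5.94, 12.34, 18.74, 25.14, 31.54]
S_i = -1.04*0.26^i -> [-1.04, -0.27, -0.07, -0.02, -0.0]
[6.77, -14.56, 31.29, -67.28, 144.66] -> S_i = 6.77*(-2.15)^i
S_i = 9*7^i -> [9, 63, 441, 3087, 21609]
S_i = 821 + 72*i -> [821, 893, 965, 1037, 1109]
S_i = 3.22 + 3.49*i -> [3.22, 6.71, 10.2, 13.69, 17.18]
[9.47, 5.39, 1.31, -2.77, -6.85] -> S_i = 9.47 + -4.08*i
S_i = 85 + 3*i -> [85, 88, 91, 94, 97]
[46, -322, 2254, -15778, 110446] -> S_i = 46*-7^i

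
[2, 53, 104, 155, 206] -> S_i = 2 + 51*i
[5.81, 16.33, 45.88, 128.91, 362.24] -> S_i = 5.81*2.81^i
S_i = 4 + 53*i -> [4, 57, 110, 163, 216]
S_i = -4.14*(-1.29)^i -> [-4.14, 5.34, -6.89, 8.89, -11.46]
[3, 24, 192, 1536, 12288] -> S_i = 3*8^i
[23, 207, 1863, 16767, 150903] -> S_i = 23*9^i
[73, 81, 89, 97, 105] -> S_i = 73 + 8*i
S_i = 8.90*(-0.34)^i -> [8.9, -3.03, 1.03, -0.35, 0.12]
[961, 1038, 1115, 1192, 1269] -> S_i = 961 + 77*i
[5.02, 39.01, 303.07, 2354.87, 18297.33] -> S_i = 5.02*7.77^i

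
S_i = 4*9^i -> [4, 36, 324, 2916, 26244]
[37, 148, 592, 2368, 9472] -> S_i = 37*4^i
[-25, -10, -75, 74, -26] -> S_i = Random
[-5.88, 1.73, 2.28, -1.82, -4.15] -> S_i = Random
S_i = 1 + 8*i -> [1, 9, 17, 25, 33]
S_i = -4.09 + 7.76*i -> [-4.09, 3.67, 11.43, 19.19, 26.95]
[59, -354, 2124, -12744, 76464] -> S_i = 59*-6^i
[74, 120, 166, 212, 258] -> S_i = 74 + 46*i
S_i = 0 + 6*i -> [0, 6, 12, 18, 24]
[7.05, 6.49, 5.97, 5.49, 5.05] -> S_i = 7.05*0.92^i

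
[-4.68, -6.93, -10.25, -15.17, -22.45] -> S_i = -4.68*1.48^i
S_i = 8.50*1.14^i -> [8.5, 9.69, 11.05, 12.59, 14.36]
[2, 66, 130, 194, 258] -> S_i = 2 + 64*i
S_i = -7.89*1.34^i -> [-7.89, -10.57, -14.17, -18.98, -25.44]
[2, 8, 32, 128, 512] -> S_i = 2*4^i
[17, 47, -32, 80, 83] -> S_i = Random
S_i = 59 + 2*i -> [59, 61, 63, 65, 67]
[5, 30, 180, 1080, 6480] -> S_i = 5*6^i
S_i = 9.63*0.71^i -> [9.63, 6.84, 4.85, 3.45, 2.45]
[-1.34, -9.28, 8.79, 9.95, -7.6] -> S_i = Random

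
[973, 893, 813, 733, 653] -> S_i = 973 + -80*i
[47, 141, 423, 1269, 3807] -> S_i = 47*3^i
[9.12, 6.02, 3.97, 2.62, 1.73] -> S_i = 9.12*0.66^i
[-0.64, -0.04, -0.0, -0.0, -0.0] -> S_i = -0.64*0.07^i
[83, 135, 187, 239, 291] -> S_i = 83 + 52*i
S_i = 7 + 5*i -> [7, 12, 17, 22, 27]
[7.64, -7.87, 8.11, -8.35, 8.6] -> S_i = 7.64*(-1.03)^i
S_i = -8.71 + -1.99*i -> [-8.71, -10.7, -12.69, -14.68, -16.67]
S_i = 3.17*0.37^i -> [3.17, 1.17, 0.43, 0.16, 0.06]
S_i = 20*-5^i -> [20, -100, 500, -2500, 12500]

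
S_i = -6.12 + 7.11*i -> [-6.12, 0.99, 8.1, 15.21, 22.32]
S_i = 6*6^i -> [6, 36, 216, 1296, 7776]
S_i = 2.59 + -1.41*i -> [2.59, 1.18, -0.23, -1.64, -3.05]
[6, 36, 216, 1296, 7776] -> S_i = 6*6^i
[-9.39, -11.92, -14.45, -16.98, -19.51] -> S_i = -9.39 + -2.53*i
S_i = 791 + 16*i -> [791, 807, 823, 839, 855]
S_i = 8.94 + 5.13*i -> [8.94, 14.07, 19.2, 24.33, 29.46]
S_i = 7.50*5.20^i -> [7.5, 39.0, 202.8, 1054.56, 5483.71]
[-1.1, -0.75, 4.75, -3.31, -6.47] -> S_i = Random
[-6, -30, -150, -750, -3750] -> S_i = -6*5^i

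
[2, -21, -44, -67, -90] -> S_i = 2 + -23*i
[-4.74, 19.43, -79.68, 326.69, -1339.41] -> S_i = -4.74*(-4.10)^i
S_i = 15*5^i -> [15, 75, 375, 1875, 9375]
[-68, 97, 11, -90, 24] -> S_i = Random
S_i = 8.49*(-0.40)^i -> [8.49, -3.4, 1.36, -0.54, 0.22]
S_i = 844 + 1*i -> [844, 845, 846, 847, 848]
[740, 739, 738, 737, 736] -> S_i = 740 + -1*i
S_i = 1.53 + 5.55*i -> [1.53, 7.08, 12.63, 18.18, 23.73]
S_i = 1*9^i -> [1, 9, 81, 729, 6561]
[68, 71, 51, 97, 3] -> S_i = Random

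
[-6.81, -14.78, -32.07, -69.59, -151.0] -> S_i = -6.81*2.17^i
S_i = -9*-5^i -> [-9, 45, -225, 1125, -5625]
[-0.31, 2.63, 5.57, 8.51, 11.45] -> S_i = -0.31 + 2.94*i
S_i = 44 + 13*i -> [44, 57, 70, 83, 96]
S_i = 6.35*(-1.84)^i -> [6.35, -11.68, 21.5, -39.56, 72.79]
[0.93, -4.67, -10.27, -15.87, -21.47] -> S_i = 0.93 + -5.60*i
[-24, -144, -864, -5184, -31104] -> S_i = -24*6^i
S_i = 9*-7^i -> [9, -63, 441, -3087, 21609]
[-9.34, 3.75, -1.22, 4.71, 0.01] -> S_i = Random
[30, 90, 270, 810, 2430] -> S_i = 30*3^i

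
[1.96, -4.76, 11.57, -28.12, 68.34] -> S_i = 1.96*(-2.43)^i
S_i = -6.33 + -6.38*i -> [-6.33, -12.71, -19.09, -25.47, -31.85]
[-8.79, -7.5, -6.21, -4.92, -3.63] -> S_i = -8.79 + 1.29*i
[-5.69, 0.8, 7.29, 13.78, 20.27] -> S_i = -5.69 + 6.49*i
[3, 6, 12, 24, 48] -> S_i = 3*2^i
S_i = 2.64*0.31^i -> [2.64, 0.82, 0.25, 0.08, 0.02]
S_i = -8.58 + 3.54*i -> [-8.58, -5.04, -1.5, 2.04, 5.58]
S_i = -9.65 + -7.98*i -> [-9.65, -17.63, -25.61, -33.59, -41.57]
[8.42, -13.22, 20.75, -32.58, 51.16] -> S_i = 8.42*(-1.57)^i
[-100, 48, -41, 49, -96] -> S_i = Random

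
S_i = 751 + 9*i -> [751, 760, 769, 778, 787]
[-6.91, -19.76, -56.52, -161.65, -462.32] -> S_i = -6.91*2.86^i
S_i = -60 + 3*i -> [-60, -57, -54, -51, -48]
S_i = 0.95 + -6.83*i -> [0.95, -5.88, -12.71, -19.54, -26.37]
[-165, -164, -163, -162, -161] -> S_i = -165 + 1*i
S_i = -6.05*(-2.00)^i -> [-6.05, 12.1, -24.2, 48.4, -96.8]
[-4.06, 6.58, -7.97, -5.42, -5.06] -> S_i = Random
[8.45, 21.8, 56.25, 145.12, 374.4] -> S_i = 8.45*2.58^i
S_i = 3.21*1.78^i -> [3.21, 5.71, 10.17, 18.1, 32.22]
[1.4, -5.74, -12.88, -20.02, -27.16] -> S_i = 1.40 + -7.14*i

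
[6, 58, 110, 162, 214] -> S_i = 6 + 52*i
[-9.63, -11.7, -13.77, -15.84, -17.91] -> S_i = -9.63 + -2.07*i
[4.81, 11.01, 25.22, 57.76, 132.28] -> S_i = 4.81*2.29^i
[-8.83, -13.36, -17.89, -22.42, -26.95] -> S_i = -8.83 + -4.53*i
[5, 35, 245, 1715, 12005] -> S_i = 5*7^i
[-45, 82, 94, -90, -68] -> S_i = Random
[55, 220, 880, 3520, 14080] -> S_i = 55*4^i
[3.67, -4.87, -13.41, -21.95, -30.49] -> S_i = 3.67 + -8.54*i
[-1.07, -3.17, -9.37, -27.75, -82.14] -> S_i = -1.07*2.96^i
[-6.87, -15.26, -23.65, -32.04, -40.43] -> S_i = -6.87 + -8.39*i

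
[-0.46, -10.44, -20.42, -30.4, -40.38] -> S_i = -0.46 + -9.98*i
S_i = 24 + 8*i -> [24, 32, 40, 48, 56]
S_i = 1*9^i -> [1, 9, 81, 729, 6561]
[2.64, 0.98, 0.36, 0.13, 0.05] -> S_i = 2.64*0.37^i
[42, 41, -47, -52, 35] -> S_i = Random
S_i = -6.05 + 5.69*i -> [-6.05, -0.36, 5.33, 11.02, 16.71]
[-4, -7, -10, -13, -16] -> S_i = -4 + -3*i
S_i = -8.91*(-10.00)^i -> [-8.91, 89.1, -891.0, 8910.0, -89100.0]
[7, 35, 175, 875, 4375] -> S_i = 7*5^i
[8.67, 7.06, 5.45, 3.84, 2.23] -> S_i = 8.67 + -1.61*i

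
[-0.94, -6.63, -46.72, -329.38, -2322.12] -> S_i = -0.94*7.05^i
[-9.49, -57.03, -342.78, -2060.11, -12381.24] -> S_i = -9.49*6.01^i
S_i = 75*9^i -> [75, 675, 6075, 54675, 492075]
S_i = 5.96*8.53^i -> [5.96, 50.84, 433.65, 3699.08, 31553.13]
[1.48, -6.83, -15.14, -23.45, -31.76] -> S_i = 1.48 + -8.31*i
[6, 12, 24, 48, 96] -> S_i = 6*2^i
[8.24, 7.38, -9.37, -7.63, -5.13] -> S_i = Random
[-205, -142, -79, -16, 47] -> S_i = -205 + 63*i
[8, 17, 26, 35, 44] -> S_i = 8 + 9*i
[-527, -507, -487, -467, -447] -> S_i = -527 + 20*i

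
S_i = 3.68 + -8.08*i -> [3.68, -4.4, -12.48, -20.56, -28.64]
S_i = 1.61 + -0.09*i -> [1.61, 1.52, 1.43, 1.34, 1.25]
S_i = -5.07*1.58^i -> [-5.07, -8.01, -12.66, -20.0, -31.6]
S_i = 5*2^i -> [5, 10, 20, 40, 80]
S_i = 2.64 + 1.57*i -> [2.64, 4.21, 5.78, 7.35, 8.92]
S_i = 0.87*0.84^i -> [0.87, 0.73, 0.61, 0.52, 0.43]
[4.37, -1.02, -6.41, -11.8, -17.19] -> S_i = 4.37 + -5.39*i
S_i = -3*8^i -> [-3, -24, -192, -1536, -12288]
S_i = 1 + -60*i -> [1, -59, -119, -179, -239]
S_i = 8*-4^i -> [8, -32, 128, -512, 2048]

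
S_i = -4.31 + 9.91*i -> [-4.31, 5.6, 15.51, 25.42, 35.33]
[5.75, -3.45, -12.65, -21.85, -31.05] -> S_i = 5.75 + -9.20*i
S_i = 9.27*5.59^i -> [9.27, 51.82, 289.67, 1619.25, 9051.63]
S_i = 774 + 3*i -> [774, 777, 780, 783, 786]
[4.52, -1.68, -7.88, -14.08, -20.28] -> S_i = 4.52 + -6.20*i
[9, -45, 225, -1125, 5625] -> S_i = 9*-5^i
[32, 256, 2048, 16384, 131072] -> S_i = 32*8^i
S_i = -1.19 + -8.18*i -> [-1.19, -9.37, -17.55, -25.73, -33.91]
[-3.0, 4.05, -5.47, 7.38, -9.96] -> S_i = -3.00*(-1.35)^i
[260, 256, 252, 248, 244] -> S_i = 260 + -4*i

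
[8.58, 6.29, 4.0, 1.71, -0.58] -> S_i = 8.58 + -2.29*i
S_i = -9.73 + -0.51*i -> [-9.73, -10.24, -10.75, -11.26, -11.77]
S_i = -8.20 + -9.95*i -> [-8.2, -18.15, -28.1, -38.05, -48.0]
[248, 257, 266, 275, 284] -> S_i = 248 + 9*i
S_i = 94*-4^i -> [94, -376, 1504, -6016, 24064]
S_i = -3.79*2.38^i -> [-3.79, -9.02, -21.47, -51.09, -121.6]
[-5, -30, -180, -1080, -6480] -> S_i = -5*6^i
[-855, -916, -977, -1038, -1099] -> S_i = -855 + -61*i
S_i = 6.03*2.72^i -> [6.03, 16.4, 44.61, 121.35, 330.06]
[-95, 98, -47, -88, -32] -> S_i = Random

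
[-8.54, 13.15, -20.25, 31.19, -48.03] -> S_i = -8.54*(-1.54)^i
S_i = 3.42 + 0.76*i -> [3.42, 4.18, 4.94, 5.7, 6.46]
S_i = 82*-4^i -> [82, -328, 1312, -5248, 20992]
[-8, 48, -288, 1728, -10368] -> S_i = -8*-6^i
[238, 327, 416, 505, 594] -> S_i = 238 + 89*i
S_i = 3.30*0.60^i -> [3.3, 1.98, 1.19, 0.71, 0.43]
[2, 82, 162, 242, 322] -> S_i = 2 + 80*i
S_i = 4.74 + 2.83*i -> [4.74, 7.57, 10.4, 13.23, 16.06]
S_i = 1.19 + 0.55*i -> [1.19, 1.74, 2.29, 2.84, 3.39]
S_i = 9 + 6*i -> [9, 15, 21, 27, 33]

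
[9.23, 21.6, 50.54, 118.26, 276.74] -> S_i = 9.23*2.34^i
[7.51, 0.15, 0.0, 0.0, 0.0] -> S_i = 7.51*0.02^i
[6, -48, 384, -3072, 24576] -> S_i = 6*-8^i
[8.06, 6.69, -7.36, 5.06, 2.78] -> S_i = Random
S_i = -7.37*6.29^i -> [-7.37, -46.36, -291.59, -1834.08, -11536.39]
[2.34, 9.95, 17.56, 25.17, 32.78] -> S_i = 2.34 + 7.61*i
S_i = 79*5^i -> [79, 395, 1975, 9875, 49375]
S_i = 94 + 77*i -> [94, 171, 248, 325, 402]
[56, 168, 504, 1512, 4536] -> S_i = 56*3^i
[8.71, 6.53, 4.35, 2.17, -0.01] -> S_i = 8.71 + -2.18*i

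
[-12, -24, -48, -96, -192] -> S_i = -12*2^i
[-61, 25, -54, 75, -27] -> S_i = Random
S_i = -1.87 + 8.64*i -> [-1.87, 6.77, 15.41, 24.05, 32.69]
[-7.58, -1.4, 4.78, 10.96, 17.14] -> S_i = -7.58 + 6.18*i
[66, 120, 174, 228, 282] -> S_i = 66 + 54*i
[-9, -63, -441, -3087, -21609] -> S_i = -9*7^i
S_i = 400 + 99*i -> [400, 499, 598, 697, 796]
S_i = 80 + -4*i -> [80, 76, 72, 68, 64]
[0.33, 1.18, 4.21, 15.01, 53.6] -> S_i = 0.33*3.57^i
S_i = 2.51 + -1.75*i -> [2.51, 0.76, -0.99, -2.74, -4.49]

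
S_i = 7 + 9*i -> [7, 16, 25, 34, 43]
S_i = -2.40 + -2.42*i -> [-2.4, -4.82, -7.24, -9.66, -12.08]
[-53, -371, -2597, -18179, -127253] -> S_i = -53*7^i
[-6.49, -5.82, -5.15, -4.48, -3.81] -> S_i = -6.49 + 0.67*i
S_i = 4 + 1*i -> [4, 5, 6, 7, 8]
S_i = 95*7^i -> [95, 665, 4655, 32585, 228095]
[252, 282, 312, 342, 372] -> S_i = 252 + 30*i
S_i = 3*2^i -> [3, 6, 12, 24, 48]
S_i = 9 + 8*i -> [9, 17, 25, 33, 41]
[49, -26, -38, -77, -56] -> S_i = Random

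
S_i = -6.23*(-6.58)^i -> [-6.23, 40.99, -269.74, 1774.87, -11678.62]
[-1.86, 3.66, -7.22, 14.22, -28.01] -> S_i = -1.86*(-1.97)^i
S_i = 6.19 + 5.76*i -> [6.19, 11.95, 17.71, 23.47, 29.23]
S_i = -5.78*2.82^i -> [-5.78, -16.3, -45.96, -129.62, -365.53]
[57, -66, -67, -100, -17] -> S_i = Random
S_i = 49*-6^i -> [49, -294, 1764, -10584, 63504]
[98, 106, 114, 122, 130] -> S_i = 98 + 8*i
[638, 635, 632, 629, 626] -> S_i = 638 + -3*i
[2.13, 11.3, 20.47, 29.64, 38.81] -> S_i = 2.13 + 9.17*i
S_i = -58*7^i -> [-58, -406, -2842, -19894, -139258]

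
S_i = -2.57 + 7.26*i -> [-2.57, 4.69, 11.95, 19.21, 26.47]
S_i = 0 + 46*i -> [0, 46, 92, 138, 184]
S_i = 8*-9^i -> [8, -72, 648, -5832, 52488]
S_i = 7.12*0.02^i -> [7.12, 0.14, 0.0, 0.0, 0.0]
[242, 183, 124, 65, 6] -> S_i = 242 + -59*i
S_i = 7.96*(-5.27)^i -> [7.96, -41.95, 221.07, -1165.05, 6139.82]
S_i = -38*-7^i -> [-38, 266, -1862, 13034, -91238]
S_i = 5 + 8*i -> [5, 13, 21, 29, 37]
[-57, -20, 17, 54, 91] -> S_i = -57 + 37*i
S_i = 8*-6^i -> [8, -48, 288, -1728, 10368]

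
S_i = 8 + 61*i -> [8, 69, 130, 191, 252]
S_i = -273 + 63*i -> [-273, -210, -147, -84, -21]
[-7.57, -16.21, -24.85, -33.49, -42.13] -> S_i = -7.57 + -8.64*i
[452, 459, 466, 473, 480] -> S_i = 452 + 7*i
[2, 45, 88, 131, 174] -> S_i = 2 + 43*i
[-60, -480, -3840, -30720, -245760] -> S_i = -60*8^i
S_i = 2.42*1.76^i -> [2.42, 4.26, 7.5, 13.19, 23.22]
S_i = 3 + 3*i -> [3, 6, 9, 12, 15]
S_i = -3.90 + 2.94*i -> [-3.9, -0.96, 1.98, 4.92, 7.86]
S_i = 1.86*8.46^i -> [1.86, 15.74, 133.12, 1126.22, 9527.84]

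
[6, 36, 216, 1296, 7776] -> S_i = 6*6^i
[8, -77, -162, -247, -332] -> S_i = 8 + -85*i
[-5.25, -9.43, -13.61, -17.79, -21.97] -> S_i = -5.25 + -4.18*i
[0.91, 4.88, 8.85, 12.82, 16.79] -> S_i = 0.91 + 3.97*i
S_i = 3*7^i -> [3, 21, 147, 1029, 7203]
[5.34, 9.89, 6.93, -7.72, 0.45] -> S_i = Random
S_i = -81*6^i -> [-81, -486, -2916, -17496, -104976]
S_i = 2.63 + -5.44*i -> [2.63, -2.81, -8.25, -13.69, -19.13]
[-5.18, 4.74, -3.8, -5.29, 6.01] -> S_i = Random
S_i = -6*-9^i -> [-6, 54, -486, 4374, -39366]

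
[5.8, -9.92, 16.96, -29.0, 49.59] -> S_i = 5.80*(-1.71)^i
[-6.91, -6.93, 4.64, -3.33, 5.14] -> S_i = Random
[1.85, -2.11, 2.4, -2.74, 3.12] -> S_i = 1.85*(-1.14)^i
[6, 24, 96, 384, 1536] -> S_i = 6*4^i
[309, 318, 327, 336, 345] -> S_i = 309 + 9*i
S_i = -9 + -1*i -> [-9, -10, -11, -12, -13]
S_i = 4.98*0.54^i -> [4.98, 2.69, 1.45, 0.78, 0.42]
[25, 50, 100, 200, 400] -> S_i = 25*2^i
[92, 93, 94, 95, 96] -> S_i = 92 + 1*i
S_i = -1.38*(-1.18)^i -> [-1.38, 1.63, -1.92, 2.27, -2.68]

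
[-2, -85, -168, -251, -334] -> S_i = -2 + -83*i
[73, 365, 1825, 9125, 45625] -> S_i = 73*5^i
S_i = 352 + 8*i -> [352, 360, 368, 376, 384]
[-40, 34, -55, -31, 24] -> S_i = Random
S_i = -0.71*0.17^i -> [-0.71, -0.12, -0.02, -0.0, -0.0]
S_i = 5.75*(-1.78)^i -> [5.75, -10.24, 18.22, -32.43, 57.72]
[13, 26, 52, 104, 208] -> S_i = 13*2^i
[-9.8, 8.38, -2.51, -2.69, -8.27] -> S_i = Random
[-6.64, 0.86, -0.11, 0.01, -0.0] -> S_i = -6.64*(-0.13)^i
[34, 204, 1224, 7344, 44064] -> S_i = 34*6^i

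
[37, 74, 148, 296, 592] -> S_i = 37*2^i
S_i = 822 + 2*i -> [822, 824, 826, 828, 830]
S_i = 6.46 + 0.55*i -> [6.46, 7.01, 7.56, 8.11, 8.66]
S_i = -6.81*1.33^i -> [-6.81, -9.06, -12.05, -16.02, -21.31]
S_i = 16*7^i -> [16, 112, 784, 5488, 38416]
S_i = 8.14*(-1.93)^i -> [8.14, -15.71, 30.32, -58.52, 112.94]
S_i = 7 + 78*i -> [7, 85, 163, 241, 319]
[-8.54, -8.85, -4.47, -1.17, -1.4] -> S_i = Random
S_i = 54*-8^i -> [54, -432, 3456, -27648, 221184]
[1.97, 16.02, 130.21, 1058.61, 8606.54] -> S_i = 1.97*8.13^i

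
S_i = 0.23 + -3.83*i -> [0.23, -3.6, -7.43, -11.26, -15.09]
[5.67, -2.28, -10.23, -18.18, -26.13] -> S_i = 5.67 + -7.95*i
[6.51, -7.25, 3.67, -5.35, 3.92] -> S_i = Random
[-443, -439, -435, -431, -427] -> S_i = -443 + 4*i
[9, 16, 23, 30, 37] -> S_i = 9 + 7*i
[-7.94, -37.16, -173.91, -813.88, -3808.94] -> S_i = -7.94*4.68^i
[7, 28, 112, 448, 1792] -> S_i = 7*4^i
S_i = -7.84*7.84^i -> [-7.84, -61.47, -481.89, -3778.02, -29619.68]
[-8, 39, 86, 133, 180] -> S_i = -8 + 47*i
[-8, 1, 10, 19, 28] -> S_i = -8 + 9*i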